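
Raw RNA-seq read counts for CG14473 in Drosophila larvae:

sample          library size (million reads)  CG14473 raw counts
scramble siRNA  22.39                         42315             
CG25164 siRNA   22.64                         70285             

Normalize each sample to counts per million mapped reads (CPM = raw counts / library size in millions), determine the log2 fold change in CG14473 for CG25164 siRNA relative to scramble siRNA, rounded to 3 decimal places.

CPM(scramble siRNA) = 42315 / 22.39 = 1889.9062
CPM(CG25164 siRNA) = 70285 / 22.64 = 3104.4611
Fold change = 3104.4611 / 1889.9062 = 1.64265
log2(1.64265) = 0.7160

0.716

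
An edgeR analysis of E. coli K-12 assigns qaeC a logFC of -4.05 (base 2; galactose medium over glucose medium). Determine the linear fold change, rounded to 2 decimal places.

Fold change = 2^(-4.05) = 0.060

0.06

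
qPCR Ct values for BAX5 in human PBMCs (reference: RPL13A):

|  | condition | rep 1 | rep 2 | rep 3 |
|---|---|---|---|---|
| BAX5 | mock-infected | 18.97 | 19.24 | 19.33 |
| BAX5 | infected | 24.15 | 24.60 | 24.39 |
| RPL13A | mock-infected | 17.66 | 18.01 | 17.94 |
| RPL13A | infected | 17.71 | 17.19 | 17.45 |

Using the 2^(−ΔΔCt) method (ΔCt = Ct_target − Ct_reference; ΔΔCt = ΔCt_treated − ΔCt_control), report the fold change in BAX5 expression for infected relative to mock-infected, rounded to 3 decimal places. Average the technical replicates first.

0.020

Mean Ct: BAX5 mock-infected 19.180; BAX5 infected 24.380; RPL13A mock-infected 17.870; RPL13A infected 17.450
ΔCt(mock-infected) = 19.180 − 17.870 = 1.310
ΔCt(infected) = 24.380 − 17.450 = 6.930
ΔΔCt = 6.930 − 1.310 = 5.620
Fold change = 2^(−5.620) = 0.0203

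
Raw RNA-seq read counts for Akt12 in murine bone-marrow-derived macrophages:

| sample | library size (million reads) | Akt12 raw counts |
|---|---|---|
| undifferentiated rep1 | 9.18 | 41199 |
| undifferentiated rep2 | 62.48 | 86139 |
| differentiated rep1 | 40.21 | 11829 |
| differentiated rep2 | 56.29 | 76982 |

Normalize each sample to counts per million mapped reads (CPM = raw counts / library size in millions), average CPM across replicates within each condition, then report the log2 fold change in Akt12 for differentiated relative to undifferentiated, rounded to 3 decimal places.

CPM(undifferentiated rep1) = 41199 / 9.18 = 4487.9085
CPM(undifferentiated rep2) = 86139 / 62.48 = 1378.6652
CPM(differentiated rep1) = 11829 / 40.21 = 294.1806
CPM(differentiated rep2) = 76982 / 56.29 = 1367.5964
mean CPM(undifferentiated) = 2933.2868; mean CPM(differentiated) = 830.8885
Fold change = 830.8885 / 2933.2868 = 0.28326
log2(0.28326) = -1.8198

-1.820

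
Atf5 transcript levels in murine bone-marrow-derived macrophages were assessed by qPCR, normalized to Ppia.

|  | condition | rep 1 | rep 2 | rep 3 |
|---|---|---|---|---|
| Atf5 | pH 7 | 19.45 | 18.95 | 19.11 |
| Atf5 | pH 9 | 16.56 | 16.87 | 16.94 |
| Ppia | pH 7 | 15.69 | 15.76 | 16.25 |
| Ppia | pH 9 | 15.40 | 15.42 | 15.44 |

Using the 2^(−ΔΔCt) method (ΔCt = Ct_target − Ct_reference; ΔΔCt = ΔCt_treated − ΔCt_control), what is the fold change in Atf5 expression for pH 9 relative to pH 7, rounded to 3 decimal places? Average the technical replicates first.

Mean Ct: Atf5 pH 7 19.170; Atf5 pH 9 16.790; Ppia pH 7 15.900; Ppia pH 9 15.420
ΔCt(pH 7) = 19.170 − 15.900 = 3.270
ΔCt(pH 9) = 16.790 − 15.420 = 1.370
ΔΔCt = 1.370 − 3.270 = -1.900
Fold change = 2^(−(-1.900)) = 2^1.900 = 3.7321

3.732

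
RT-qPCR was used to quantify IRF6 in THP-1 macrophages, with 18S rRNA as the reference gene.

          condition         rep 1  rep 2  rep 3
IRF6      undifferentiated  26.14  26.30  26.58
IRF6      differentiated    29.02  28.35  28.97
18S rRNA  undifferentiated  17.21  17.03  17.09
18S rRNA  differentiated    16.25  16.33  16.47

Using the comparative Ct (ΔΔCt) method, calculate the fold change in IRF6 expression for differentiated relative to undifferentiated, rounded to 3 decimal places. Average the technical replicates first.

Mean Ct: IRF6 undifferentiated 26.340; IRF6 differentiated 28.780; 18S rRNA undifferentiated 17.110; 18S rRNA differentiated 16.350
ΔCt(undifferentiated) = 26.340 − 17.110 = 9.230
ΔCt(differentiated) = 28.780 − 16.350 = 12.430
ΔΔCt = 12.430 − 9.230 = 3.200
Fold change = 2^(−3.200) = 0.1088

0.109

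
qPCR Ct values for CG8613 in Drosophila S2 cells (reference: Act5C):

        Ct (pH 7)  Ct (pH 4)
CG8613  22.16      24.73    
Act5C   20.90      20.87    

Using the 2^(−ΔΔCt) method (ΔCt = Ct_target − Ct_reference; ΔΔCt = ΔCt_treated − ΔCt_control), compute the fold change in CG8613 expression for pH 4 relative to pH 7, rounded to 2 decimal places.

ΔCt(pH 7) = 22.160 − 20.900 = 1.260
ΔCt(pH 4) = 24.730 − 20.870 = 3.860
ΔΔCt = 3.860 − 1.260 = 2.600
Fold change = 2^(−2.600) = 0.165

0.16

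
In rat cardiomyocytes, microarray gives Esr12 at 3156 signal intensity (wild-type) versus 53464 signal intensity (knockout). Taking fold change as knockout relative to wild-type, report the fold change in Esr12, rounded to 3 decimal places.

16.940

Fold change = 53464 / 3156 = 16.9404
Esr12 is upregulated.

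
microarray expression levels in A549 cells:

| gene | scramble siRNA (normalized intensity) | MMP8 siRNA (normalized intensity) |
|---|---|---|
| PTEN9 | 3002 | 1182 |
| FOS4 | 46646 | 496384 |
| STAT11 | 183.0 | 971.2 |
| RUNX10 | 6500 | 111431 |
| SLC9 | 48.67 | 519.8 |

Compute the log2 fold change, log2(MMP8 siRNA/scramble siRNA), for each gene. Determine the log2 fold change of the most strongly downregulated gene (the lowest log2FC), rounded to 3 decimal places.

log2(1182/3002) = -1.345  (PTEN9)
log2(496384/46646) = 3.412  (FOS4)
log2(971.2/183.0) = 2.408  (STAT11)
log2(111431/6500) = 4.100  (RUNX10)
log2(519.8/48.67) = 3.417  (SLC9)
PTEN9 is most strongly downregulated.

-1.345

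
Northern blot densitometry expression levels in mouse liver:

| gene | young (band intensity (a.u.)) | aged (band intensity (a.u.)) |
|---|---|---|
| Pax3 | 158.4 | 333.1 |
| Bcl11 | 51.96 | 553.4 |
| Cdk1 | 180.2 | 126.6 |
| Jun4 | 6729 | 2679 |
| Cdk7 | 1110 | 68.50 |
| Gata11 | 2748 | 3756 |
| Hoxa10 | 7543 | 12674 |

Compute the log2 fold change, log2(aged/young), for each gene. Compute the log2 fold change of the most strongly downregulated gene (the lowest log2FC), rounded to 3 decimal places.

-4.018

log2(333.1/158.4) = 1.072  (Pax3)
log2(553.4/51.96) = 3.413  (Bcl11)
log2(126.6/180.2) = -0.509  (Cdk1)
log2(2679/6729) = -1.329  (Jun4)
log2(68.50/1110) = -4.018  (Cdk7)
log2(3756/2748) = 0.451  (Gata11)
log2(12674/7543) = 0.749  (Hoxa10)
Cdk7 is most strongly downregulated.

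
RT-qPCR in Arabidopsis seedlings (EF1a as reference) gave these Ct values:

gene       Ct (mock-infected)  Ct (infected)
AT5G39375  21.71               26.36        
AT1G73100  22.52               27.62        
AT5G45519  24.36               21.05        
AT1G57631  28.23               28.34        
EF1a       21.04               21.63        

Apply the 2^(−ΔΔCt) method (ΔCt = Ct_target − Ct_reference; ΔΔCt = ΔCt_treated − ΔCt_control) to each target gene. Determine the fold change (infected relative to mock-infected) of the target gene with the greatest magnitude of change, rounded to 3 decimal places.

0.044

AT5G39375: ΔΔCt = (26.36−21.63) − (21.71−21.04) = 4.73 − 0.67 = 4.06; fold change = 2^-4.06 = 0.060
AT1G73100: ΔΔCt = (27.62−21.63) − (22.52−21.04) = 5.99 − 1.48 = 4.51; fold change = 2^-4.51 = 0.044
AT5G45519: ΔΔCt = (21.05−21.63) − (24.36−21.04) = -0.58 − 3.32 = -3.90; fold change = 2^3.90 = 14.929
AT1G57631: ΔΔCt = (28.34−21.63) − (28.23−21.04) = 6.71 − 7.19 = -0.48; fold change = 2^0.48 = 1.395
AT1G73100 has the largest |ΔΔCt| = 4.51.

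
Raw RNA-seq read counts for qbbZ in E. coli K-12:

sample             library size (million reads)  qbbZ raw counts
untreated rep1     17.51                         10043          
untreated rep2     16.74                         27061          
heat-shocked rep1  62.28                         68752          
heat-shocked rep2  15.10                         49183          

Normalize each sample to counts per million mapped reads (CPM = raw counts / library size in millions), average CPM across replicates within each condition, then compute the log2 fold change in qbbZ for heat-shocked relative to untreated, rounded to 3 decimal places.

0.994

CPM(untreated rep1) = 10043 / 17.51 = 573.5580
CPM(untreated rep2) = 27061 / 16.74 = 1616.5472
CPM(heat-shocked rep1) = 68752 / 62.28 = 1103.9178
CPM(heat-shocked rep2) = 49183 / 15.10 = 3257.1523
mean CPM(untreated) = 1095.0526; mean CPM(heat-shocked) = 2180.5351
Fold change = 2180.5351 / 1095.0526 = 1.99126
log2(1.99126) = 0.9937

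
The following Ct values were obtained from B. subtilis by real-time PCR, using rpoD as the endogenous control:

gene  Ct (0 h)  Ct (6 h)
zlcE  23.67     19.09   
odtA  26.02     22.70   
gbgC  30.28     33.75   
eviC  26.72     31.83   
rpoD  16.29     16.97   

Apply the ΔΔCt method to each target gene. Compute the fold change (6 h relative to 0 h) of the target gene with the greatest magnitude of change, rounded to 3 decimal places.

38.319

zlcE: ΔΔCt = (19.09−16.97) − (23.67−16.29) = 2.12 − 7.38 = -5.26; fold change = 2^5.26 = 38.319
odtA: ΔΔCt = (22.70−16.97) − (26.02−16.29) = 5.73 − 9.73 = -4.00; fold change = 2^4.00 = 16.000
gbgC: ΔΔCt = (33.75−16.97) − (30.28−16.29) = 16.78 − 13.99 = 2.79; fold change = 2^-2.79 = 0.145
eviC: ΔΔCt = (31.83−16.97) − (26.72−16.29) = 14.86 − 10.43 = 4.43; fold change = 2^-4.43 = 0.046
zlcE has the largest |ΔΔCt| = 5.26.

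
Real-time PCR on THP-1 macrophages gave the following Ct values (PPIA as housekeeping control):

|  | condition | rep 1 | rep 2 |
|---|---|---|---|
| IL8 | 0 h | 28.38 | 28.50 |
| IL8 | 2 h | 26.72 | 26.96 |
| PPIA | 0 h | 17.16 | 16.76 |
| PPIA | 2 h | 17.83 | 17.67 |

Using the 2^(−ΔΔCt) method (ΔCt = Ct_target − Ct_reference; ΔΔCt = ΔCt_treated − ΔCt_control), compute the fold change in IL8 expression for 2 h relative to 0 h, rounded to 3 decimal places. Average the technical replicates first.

5.242

Mean Ct: IL8 0 h 28.440; IL8 2 h 26.840; PPIA 0 h 16.960; PPIA 2 h 17.750
ΔCt(0 h) = 28.440 − 16.960 = 11.480
ΔCt(2 h) = 26.840 − 17.750 = 9.090
ΔΔCt = 9.090 − 11.480 = -2.390
Fold change = 2^(−(-2.390)) = 2^2.390 = 5.2416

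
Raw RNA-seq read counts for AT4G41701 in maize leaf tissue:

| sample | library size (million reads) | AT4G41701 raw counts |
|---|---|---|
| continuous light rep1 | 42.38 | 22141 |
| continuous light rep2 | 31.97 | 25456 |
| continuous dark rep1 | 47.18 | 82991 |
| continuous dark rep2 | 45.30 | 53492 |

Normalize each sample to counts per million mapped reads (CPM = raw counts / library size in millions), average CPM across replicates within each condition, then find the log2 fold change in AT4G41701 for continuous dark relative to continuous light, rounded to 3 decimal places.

1.157

CPM(continuous light rep1) = 22141 / 42.38 = 522.4398
CPM(continuous light rep2) = 25456 / 31.97 = 796.2465
CPM(continuous dark rep1) = 82991 / 47.18 = 1759.0292
CPM(continuous dark rep2) = 53492 / 45.30 = 1180.8389
mean CPM(continuous light) = 659.3432; mean CPM(continuous dark) = 1469.9341
Fold change = 1469.9341 / 659.3432 = 2.22939
log2(2.22939) = 1.1567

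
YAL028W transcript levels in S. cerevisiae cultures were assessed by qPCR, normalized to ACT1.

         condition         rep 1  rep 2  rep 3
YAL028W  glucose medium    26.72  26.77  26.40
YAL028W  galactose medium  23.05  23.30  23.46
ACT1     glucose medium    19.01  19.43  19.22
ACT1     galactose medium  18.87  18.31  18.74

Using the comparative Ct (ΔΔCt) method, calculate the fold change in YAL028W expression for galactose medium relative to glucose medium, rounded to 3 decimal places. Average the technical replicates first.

6.869

Mean Ct: YAL028W glucose medium 26.630; YAL028W galactose medium 23.270; ACT1 glucose medium 19.220; ACT1 galactose medium 18.640
ΔCt(glucose medium) = 26.630 − 19.220 = 7.410
ΔCt(galactose medium) = 23.270 − 18.640 = 4.630
ΔΔCt = 4.630 − 7.410 = -2.780
Fold change = 2^(−(-2.780)) = 2^2.780 = 6.8685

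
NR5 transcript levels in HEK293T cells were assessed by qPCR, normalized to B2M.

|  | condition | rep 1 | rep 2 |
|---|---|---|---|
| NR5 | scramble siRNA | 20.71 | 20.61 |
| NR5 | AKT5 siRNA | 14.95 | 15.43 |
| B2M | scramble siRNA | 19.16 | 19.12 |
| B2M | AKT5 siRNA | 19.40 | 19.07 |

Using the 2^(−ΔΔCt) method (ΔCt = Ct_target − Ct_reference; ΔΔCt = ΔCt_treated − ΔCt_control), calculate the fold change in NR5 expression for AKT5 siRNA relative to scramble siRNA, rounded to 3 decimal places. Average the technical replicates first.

47.340

Mean Ct: NR5 scramble siRNA 20.660; NR5 AKT5 siRNA 15.190; B2M scramble siRNA 19.140; B2M AKT5 siRNA 19.235
ΔCt(scramble siRNA) = 20.660 − 19.140 = 1.520
ΔCt(AKT5 siRNA) = 15.190 − 19.235 = -4.045
ΔΔCt = -4.045 − 1.520 = -5.565
Fold change = 2^(−(-5.565)) = 2^5.565 = 47.3404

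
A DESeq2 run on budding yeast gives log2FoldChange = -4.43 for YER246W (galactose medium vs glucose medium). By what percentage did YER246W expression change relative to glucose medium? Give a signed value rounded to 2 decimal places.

-95.36%

Fold change = 2^(-4.43) = 0.0464
Percent change = (FC − 1) × 100% = (0.0464 − 1) × 100 = -95.36%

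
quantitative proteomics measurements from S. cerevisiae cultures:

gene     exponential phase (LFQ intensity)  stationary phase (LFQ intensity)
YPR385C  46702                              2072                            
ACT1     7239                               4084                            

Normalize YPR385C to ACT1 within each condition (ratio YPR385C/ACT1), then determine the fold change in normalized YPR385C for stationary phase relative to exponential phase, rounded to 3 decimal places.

0.079

YPR385C/ACT1 (exponential phase) = 46702 / 7239 = 6.4514
YPR385C/ACT1 (stationary phase) = 2072 / 4084 = 0.50735
Fold change = 0.50735 / 6.4514 = 0.0786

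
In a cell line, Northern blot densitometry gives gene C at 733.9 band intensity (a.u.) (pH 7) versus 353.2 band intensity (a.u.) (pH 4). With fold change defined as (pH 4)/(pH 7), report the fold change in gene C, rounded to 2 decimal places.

0.48

Fold change = 353.2 / 733.9 = 0.481
gene C is downregulated.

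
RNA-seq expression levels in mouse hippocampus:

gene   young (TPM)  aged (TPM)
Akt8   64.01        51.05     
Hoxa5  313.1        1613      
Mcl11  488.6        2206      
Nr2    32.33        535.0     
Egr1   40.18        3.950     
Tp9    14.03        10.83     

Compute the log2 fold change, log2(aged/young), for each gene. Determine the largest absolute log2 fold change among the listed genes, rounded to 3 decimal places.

log2(51.05/64.01) = -0.326  (Akt8)
log2(1613/313.1) = 2.365  (Hoxa5)
log2(2206/488.6) = 2.175  (Mcl11)
log2(535.0/32.33) = 4.049  (Nr2)
log2(3.950/40.18) = -3.347  (Egr1)
log2(10.83/14.03) = -0.373  (Tp9)
The largest magnitude belongs to Nr2.

4.049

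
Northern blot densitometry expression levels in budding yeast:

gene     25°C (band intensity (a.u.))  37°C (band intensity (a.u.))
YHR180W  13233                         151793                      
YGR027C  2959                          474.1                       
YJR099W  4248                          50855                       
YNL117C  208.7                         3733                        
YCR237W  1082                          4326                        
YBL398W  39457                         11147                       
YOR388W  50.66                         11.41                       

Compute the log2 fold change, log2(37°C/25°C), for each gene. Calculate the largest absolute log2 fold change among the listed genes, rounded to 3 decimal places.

log2(151793/13233) = 3.520  (YHR180W)
log2(474.1/2959) = -2.642  (YGR027C)
log2(50855/4248) = 3.582  (YJR099W)
log2(3733/208.7) = 4.161  (YNL117C)
log2(4326/1082) = 1.999  (YCR237W)
log2(11147/39457) = -1.824  (YBL398W)
log2(11.41/50.66) = -2.151  (YOR388W)
The largest magnitude belongs to YNL117C.

4.161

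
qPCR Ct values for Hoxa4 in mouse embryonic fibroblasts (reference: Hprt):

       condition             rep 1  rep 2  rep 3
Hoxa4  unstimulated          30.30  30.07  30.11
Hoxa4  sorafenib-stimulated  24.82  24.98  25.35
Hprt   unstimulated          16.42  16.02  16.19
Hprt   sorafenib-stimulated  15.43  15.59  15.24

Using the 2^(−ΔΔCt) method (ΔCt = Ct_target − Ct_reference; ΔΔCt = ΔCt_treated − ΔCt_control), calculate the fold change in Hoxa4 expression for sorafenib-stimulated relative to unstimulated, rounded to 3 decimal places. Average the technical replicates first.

Mean Ct: Hoxa4 unstimulated 30.160; Hoxa4 sorafenib-stimulated 25.050; Hprt unstimulated 16.210; Hprt sorafenib-stimulated 15.420
ΔCt(unstimulated) = 30.160 − 16.210 = 13.950
ΔCt(sorafenib-stimulated) = 25.050 − 15.420 = 9.630
ΔΔCt = 9.630 − 13.950 = -4.320
Fold change = 2^(−(-4.320)) = 2^4.320 = 19.9733

19.973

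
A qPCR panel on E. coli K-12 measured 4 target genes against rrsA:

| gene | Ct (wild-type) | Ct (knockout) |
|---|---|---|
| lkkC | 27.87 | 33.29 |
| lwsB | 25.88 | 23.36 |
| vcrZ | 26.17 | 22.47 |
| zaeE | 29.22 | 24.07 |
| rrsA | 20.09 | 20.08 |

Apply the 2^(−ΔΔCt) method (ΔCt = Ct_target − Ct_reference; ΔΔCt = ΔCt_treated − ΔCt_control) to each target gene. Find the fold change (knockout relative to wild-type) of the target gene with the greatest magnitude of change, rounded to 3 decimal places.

0.023

lkkC: ΔΔCt = (33.29−20.08) − (27.87−20.09) = 13.21 − 7.78 = 5.43; fold change = 2^-5.43 = 0.023
lwsB: ΔΔCt = (23.36−20.08) − (25.88−20.09) = 3.28 − 5.79 = -2.51; fold change = 2^2.51 = 5.696
vcrZ: ΔΔCt = (22.47−20.08) − (26.17−20.09) = 2.39 − 6.08 = -3.69; fold change = 2^3.69 = 12.906
zaeE: ΔΔCt = (24.07−20.08) − (29.22−20.09) = 3.99 − 9.13 = -5.14; fold change = 2^5.14 = 35.261
lkkC has the largest |ΔΔCt| = 5.43.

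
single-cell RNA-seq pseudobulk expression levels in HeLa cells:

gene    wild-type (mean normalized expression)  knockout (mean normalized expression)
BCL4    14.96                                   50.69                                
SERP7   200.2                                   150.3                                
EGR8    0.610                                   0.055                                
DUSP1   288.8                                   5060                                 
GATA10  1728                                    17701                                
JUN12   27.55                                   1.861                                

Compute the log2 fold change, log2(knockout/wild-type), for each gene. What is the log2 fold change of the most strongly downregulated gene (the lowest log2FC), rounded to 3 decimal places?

log2(50.69/14.96) = 1.761  (BCL4)
log2(150.3/200.2) = -0.414  (SERP7)
log2(0.055/0.610) = -3.471  (EGR8)
log2(5060/288.8) = 4.131  (DUSP1)
log2(17701/1728) = 3.357  (GATA10)
log2(1.861/27.55) = -3.888  (JUN12)
JUN12 is most strongly downregulated.

-3.888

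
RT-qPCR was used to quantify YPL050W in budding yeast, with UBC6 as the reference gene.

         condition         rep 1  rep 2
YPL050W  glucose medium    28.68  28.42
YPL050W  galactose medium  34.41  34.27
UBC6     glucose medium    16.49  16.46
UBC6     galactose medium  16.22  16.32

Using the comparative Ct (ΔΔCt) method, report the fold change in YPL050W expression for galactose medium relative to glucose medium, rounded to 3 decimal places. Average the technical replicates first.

Mean Ct: YPL050W glucose medium 28.550; YPL050W galactose medium 34.340; UBC6 glucose medium 16.475; UBC6 galactose medium 16.270
ΔCt(glucose medium) = 28.550 − 16.475 = 12.075
ΔCt(galactose medium) = 34.340 − 16.270 = 18.070
ΔΔCt = 18.070 − 12.075 = 5.995
Fold change = 2^(−5.995) = 0.0157

0.016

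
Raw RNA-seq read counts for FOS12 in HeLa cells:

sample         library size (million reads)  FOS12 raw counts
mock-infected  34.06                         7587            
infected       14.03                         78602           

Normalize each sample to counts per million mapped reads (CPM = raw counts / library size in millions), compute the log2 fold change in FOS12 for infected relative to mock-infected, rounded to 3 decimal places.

CPM(mock-infected) = 7587 / 34.06 = 222.7540
CPM(infected) = 78602 / 14.03 = 5602.4234
Fold change = 5602.4234 / 222.7540 = 25.15072
log2(25.15072) = 4.6525

4.653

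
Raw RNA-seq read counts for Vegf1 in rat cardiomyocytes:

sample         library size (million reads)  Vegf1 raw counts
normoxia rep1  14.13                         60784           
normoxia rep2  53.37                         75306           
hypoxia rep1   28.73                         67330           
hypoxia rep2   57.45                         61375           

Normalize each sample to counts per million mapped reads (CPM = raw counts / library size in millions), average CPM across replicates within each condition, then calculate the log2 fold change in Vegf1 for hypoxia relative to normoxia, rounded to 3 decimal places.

-0.744

CPM(normoxia rep1) = 60784 / 14.13 = 4301.7693
CPM(normoxia rep2) = 75306 / 53.37 = 1411.0174
CPM(hypoxia rep1) = 67330 / 28.73 = 2343.5433
CPM(hypoxia rep2) = 61375 / 57.45 = 1068.3203
mean CPM(normoxia) = 2856.3934; mean CPM(hypoxia) = 1705.9318
Fold change = 1705.9318 / 2856.3934 = 0.59723
log2(0.59723) = -0.7436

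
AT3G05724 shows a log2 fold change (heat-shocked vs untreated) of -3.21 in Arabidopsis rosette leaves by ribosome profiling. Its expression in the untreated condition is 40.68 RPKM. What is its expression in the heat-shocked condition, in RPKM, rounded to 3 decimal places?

4.396

Fold change = 2^(-3.21) = 0.1081
heat-shocked expression = 40.68 × 0.1081 = 4.396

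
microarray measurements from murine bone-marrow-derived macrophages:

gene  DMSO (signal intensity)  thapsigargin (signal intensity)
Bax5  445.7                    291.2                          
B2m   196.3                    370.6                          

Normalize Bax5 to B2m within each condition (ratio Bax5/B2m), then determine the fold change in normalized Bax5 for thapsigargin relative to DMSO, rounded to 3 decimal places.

Bax5/B2m (DMSO) = 445.7 / 196.3 = 2.2705
Bax5/B2m (thapsigargin) = 291.2 / 370.6 = 0.78575
Fold change = 0.78575 / 2.2705 = 0.3461

0.346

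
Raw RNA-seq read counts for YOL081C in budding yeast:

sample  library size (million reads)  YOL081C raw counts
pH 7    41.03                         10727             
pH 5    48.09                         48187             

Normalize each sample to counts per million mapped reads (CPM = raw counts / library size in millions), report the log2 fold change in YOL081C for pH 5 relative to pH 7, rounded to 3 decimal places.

1.938

CPM(pH 7) = 10727 / 41.03 = 261.4428
CPM(pH 5) = 48187 / 48.09 = 1002.0171
Fold change = 1002.0171 / 261.4428 = 3.83264
log2(3.83264) = 1.9383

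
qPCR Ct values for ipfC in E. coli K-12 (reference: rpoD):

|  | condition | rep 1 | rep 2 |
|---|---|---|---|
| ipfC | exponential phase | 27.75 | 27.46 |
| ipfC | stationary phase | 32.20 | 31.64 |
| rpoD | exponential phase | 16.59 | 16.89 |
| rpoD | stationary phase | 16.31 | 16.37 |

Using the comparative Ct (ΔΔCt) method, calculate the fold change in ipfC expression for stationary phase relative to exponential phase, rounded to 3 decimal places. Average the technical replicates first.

Mean Ct: ipfC exponential phase 27.605; ipfC stationary phase 31.920; rpoD exponential phase 16.740; rpoD stationary phase 16.340
ΔCt(exponential phase) = 27.605 − 16.740 = 10.865
ΔCt(stationary phase) = 31.920 − 16.340 = 15.580
ΔΔCt = 15.580 − 10.865 = 4.715
Fold change = 2^(−4.715) = 0.0381

0.038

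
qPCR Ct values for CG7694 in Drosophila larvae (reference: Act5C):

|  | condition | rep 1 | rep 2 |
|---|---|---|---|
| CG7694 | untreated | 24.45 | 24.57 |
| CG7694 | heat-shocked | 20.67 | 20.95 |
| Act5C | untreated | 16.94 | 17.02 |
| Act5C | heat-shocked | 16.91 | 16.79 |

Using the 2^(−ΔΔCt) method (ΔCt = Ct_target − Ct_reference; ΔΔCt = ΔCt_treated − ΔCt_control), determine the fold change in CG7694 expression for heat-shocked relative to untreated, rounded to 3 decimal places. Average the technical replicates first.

11.876

Mean Ct: CG7694 untreated 24.510; CG7694 heat-shocked 20.810; Act5C untreated 16.980; Act5C heat-shocked 16.850
ΔCt(untreated) = 24.510 − 16.980 = 7.530
ΔCt(heat-shocked) = 20.810 − 16.850 = 3.960
ΔΔCt = 3.960 − 7.530 = -3.570
Fold change = 2^(−(-3.570)) = 2^3.570 = 11.8762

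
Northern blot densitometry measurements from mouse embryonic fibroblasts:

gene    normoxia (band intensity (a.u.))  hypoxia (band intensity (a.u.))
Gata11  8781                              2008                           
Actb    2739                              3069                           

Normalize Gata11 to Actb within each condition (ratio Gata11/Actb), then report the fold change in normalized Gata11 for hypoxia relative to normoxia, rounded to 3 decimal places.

Gata11/Actb (normoxia) = 8781 / 2739 = 3.2059
Gata11/Actb (hypoxia) = 2008 / 3069 = 0.65428
Fold change = 0.65428 / 3.2059 = 0.2041

0.204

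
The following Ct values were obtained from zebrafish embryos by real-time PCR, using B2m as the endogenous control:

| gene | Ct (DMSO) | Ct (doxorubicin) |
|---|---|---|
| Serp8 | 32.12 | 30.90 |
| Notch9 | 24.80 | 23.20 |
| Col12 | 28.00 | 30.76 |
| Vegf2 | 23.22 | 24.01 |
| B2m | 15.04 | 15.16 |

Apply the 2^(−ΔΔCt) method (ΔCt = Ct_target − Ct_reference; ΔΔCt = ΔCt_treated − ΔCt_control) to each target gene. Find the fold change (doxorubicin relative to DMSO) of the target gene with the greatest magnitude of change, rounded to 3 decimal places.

Serp8: ΔΔCt = (30.90−15.16) − (32.12−15.04) = 15.74 − 17.08 = -1.34; fold change = 2^1.34 = 2.532
Notch9: ΔΔCt = (23.20−15.16) − (24.80−15.04) = 8.04 − 9.76 = -1.72; fold change = 2^1.72 = 3.294
Col12: ΔΔCt = (30.76−15.16) − (28.00−15.04) = 15.60 − 12.96 = 2.64; fold change = 2^-2.64 = 0.160
Vegf2: ΔΔCt = (24.01−15.16) − (23.22−15.04) = 8.85 − 8.18 = 0.67; fold change = 2^-0.67 = 0.629
Col12 has the largest |ΔΔCt| = 2.64.

0.160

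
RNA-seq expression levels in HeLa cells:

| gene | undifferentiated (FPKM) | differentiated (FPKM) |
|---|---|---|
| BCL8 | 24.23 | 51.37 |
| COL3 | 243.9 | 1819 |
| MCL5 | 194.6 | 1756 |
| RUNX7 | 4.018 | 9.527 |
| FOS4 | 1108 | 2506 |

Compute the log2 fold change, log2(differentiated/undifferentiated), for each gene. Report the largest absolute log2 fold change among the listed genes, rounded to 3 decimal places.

3.174

log2(51.37/24.23) = 1.084  (BCL8)
log2(1819/243.9) = 2.899  (COL3)
log2(1756/194.6) = 3.174  (MCL5)
log2(9.527/4.018) = 1.246  (RUNX7)
log2(2506/1108) = 1.177  (FOS4)
The largest magnitude belongs to MCL5.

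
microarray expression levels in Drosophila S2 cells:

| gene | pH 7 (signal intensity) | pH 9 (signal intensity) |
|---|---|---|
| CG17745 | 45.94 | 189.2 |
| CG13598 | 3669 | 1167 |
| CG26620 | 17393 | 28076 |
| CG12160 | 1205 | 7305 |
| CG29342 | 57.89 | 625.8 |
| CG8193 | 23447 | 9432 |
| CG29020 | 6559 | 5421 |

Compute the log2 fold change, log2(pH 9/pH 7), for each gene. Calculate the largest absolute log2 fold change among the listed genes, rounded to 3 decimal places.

3.434

log2(189.2/45.94) = 2.042  (CG17745)
log2(1167/3669) = -1.653  (CG13598)
log2(28076/17393) = 0.691  (CG26620)
log2(7305/1205) = 2.600  (CG12160)
log2(625.8/57.89) = 3.434  (CG29342)
log2(9432/23447) = -1.314  (CG8193)
log2(5421/6559) = -0.275  (CG29020)
The largest magnitude belongs to CG29342.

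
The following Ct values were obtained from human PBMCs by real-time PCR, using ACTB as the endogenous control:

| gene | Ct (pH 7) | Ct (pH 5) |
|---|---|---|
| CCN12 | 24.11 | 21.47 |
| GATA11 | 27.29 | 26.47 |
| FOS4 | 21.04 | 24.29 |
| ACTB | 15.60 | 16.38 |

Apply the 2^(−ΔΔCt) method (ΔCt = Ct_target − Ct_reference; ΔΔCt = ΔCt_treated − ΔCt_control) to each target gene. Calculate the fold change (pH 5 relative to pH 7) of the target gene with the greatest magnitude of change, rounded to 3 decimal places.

10.703

CCN12: ΔΔCt = (21.47−16.38) − (24.11−15.60) = 5.09 − 8.51 = -3.42; fold change = 2^3.42 = 10.703
GATA11: ΔΔCt = (26.47−16.38) − (27.29−15.60) = 10.09 − 11.69 = -1.60; fold change = 2^1.60 = 3.031
FOS4: ΔΔCt = (24.29−16.38) − (21.04−15.60) = 7.91 − 5.44 = 2.47; fold change = 2^-2.47 = 0.180
CCN12 has the largest |ΔΔCt| = 3.42.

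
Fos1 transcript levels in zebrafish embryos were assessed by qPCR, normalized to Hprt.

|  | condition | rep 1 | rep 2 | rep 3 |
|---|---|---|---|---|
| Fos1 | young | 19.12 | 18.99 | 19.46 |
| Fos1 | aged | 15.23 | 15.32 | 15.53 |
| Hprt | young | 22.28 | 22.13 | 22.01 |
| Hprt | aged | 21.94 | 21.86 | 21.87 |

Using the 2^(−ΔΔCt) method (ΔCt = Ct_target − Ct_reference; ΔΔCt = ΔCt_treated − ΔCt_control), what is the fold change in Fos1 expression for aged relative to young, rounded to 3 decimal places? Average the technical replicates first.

11.959

Mean Ct: Fos1 young 19.190; Fos1 aged 15.360; Hprt young 22.140; Hprt aged 21.890
ΔCt(young) = 19.190 − 22.140 = -2.950
ΔCt(aged) = 15.360 − 21.890 = -6.530
ΔΔCt = -6.530 − (-2.950) = -3.580
Fold change = 2^(−(-3.580)) = 2^3.580 = 11.9588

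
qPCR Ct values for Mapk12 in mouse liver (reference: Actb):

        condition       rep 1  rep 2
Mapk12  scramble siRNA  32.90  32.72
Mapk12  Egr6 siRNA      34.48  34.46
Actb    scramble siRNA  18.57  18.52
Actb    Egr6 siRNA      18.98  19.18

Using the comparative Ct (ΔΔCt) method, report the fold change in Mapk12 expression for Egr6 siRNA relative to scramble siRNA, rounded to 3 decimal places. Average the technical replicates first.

Mean Ct: Mapk12 scramble siRNA 32.810; Mapk12 Egr6 siRNA 34.470; Actb scramble siRNA 18.545; Actb Egr6 siRNA 19.080
ΔCt(scramble siRNA) = 32.810 − 18.545 = 14.265
ΔCt(Egr6 siRNA) = 34.470 − 19.080 = 15.390
ΔΔCt = 15.390 − 14.265 = 1.125
Fold change = 2^(−1.125) = 0.4585

0.459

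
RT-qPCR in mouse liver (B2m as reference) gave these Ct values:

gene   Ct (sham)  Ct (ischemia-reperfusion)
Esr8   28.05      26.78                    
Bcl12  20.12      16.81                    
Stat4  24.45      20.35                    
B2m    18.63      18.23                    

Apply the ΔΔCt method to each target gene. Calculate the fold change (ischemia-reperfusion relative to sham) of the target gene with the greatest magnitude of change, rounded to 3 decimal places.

Esr8: ΔΔCt = (26.78−18.23) − (28.05−18.63) = 8.55 − 9.42 = -0.87; fold change = 2^0.87 = 1.828
Bcl12: ΔΔCt = (16.81−18.23) − (20.12−18.63) = -1.42 − 1.49 = -2.91; fold change = 2^2.91 = 7.516
Stat4: ΔΔCt = (20.35−18.23) − (24.45−18.63) = 2.12 − 5.82 = -3.70; fold change = 2^3.70 = 12.996
Stat4 has the largest |ΔΔCt| = 3.70.

12.996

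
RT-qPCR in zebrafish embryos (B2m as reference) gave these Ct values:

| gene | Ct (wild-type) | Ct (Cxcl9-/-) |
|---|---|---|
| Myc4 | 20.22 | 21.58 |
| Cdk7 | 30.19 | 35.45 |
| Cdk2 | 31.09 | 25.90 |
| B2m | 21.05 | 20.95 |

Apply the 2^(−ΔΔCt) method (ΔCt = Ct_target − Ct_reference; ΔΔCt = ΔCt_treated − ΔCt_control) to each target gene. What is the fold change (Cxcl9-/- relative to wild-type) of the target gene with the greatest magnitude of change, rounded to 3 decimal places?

Myc4: ΔΔCt = (21.58−20.95) − (20.22−21.05) = 0.63 − (-0.83) = 1.46; fold change = 2^-1.46 = 0.363
Cdk7: ΔΔCt = (35.45−20.95) − (30.19−21.05) = 14.50 − 9.14 = 5.36; fold change = 2^-5.36 = 0.024
Cdk2: ΔΔCt = (25.90−20.95) − (31.09−21.05) = 4.95 − 10.04 = -5.09; fold change = 2^5.09 = 34.060
Cdk7 has the largest |ΔΔCt| = 5.36.

0.024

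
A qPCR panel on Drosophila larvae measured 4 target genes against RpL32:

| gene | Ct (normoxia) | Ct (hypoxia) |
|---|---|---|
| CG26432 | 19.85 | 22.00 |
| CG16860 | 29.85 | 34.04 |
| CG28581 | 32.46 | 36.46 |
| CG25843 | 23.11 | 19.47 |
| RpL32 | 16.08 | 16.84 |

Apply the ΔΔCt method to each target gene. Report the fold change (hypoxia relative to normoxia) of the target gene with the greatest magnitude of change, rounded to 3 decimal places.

CG26432: ΔΔCt = (22.00−16.84) − (19.85−16.08) = 5.16 − 3.77 = 1.39; fold change = 2^-1.39 = 0.382
CG16860: ΔΔCt = (34.04−16.84) − (29.85−16.08) = 17.20 − 13.77 = 3.43; fold change = 2^-3.43 = 0.093
CG28581: ΔΔCt = (36.46−16.84) − (32.46−16.08) = 19.62 − 16.38 = 3.24; fold change = 2^-3.24 = 0.106
CG25843: ΔΔCt = (19.47−16.84) − (23.11−16.08) = 2.63 − 7.03 = -4.40; fold change = 2^4.40 = 21.112
CG25843 has the largest |ΔΔCt| = 4.40.

21.112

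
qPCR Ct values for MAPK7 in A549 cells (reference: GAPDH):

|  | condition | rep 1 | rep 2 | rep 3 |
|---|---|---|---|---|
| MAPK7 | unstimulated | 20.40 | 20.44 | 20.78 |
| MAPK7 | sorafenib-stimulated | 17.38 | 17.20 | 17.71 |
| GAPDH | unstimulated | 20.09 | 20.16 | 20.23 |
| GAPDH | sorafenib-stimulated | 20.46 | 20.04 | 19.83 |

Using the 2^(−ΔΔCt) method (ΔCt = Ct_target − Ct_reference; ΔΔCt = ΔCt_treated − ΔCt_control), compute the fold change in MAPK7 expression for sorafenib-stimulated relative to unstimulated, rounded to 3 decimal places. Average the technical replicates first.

Mean Ct: MAPK7 unstimulated 20.540; MAPK7 sorafenib-stimulated 17.430; GAPDH unstimulated 20.160; GAPDH sorafenib-stimulated 20.110
ΔCt(unstimulated) = 20.540 − 20.160 = 0.380
ΔCt(sorafenib-stimulated) = 17.430 − 20.110 = -2.680
ΔΔCt = -2.680 − 0.380 = -3.060
Fold change = 2^(−(-3.060)) = 2^3.060 = 8.3397

8.340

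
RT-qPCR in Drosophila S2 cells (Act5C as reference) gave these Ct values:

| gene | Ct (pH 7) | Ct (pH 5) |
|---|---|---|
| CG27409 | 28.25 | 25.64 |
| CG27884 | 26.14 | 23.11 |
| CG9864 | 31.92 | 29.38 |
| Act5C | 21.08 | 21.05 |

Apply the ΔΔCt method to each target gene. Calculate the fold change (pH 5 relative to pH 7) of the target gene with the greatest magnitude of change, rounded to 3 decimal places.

CG27409: ΔΔCt = (25.64−21.05) − (28.25−21.08) = 4.59 − 7.17 = -2.58; fold change = 2^2.58 = 5.979
CG27884: ΔΔCt = (23.11−21.05) − (26.14−21.08) = 2.06 − 5.06 = -3.00; fold change = 2^3.00 = 8.000
CG9864: ΔΔCt = (29.38−21.05) − (31.92−21.08) = 8.33 − 10.84 = -2.51; fold change = 2^2.51 = 5.696
CG27884 has the largest |ΔΔCt| = 3.00.

8.000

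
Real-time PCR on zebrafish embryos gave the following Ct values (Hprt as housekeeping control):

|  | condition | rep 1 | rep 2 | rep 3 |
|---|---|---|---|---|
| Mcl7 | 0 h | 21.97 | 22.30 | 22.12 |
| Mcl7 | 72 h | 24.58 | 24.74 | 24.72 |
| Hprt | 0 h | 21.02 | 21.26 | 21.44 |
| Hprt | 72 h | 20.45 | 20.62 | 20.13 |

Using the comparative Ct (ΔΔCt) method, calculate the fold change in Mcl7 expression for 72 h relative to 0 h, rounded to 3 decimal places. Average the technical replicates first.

0.095

Mean Ct: Mcl7 0 h 22.130; Mcl7 72 h 24.680; Hprt 0 h 21.240; Hprt 72 h 20.400
ΔCt(0 h) = 22.130 − 21.240 = 0.890
ΔCt(72 h) = 24.680 − 20.400 = 4.280
ΔΔCt = 4.280 − 0.890 = 3.390
Fold change = 2^(−3.390) = 0.0954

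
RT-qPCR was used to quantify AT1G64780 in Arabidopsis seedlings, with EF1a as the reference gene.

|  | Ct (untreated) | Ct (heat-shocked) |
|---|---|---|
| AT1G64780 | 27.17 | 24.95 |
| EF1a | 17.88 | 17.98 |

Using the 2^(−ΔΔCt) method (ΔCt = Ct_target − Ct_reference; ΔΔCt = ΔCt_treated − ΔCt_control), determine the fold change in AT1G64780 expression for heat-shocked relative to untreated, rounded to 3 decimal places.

ΔCt(untreated) = 27.170 − 17.880 = 9.290
ΔCt(heat-shocked) = 24.950 − 17.980 = 6.970
ΔΔCt = 6.970 − 9.290 = -2.320
Fold change = 2^(−(-2.320)) = 2^2.320 = 4.9933

4.993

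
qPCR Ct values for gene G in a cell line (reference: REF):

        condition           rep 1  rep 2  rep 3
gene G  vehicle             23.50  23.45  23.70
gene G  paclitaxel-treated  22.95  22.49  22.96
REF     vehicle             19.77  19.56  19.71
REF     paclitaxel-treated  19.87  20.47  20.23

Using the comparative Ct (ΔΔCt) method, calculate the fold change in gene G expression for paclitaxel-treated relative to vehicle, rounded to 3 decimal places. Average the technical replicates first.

2.395

Mean Ct: gene G vehicle 23.550; gene G paclitaxel-treated 22.800; REF vehicle 19.680; REF paclitaxel-treated 20.190
ΔCt(vehicle) = 23.550 − 19.680 = 3.870
ΔCt(paclitaxel-treated) = 22.800 − 20.190 = 2.610
ΔΔCt = 2.610 − 3.870 = -1.260
Fold change = 2^(−(-1.260)) = 2^1.260 = 2.3950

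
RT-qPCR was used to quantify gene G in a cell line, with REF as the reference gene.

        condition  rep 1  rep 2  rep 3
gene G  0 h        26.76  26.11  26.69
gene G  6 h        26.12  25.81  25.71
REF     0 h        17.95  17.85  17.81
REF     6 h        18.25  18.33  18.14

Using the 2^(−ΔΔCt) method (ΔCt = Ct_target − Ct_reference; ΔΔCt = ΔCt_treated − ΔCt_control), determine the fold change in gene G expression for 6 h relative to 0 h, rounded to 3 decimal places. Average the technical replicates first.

2.014

Mean Ct: gene G 0 h 26.520; gene G 6 h 25.880; REF 0 h 17.870; REF 6 h 18.240
ΔCt(0 h) = 26.520 − 17.870 = 8.650
ΔCt(6 h) = 25.880 − 18.240 = 7.640
ΔΔCt = 7.640 − 8.650 = -1.010
Fold change = 2^(−(-1.010)) = 2^1.010 = 2.0139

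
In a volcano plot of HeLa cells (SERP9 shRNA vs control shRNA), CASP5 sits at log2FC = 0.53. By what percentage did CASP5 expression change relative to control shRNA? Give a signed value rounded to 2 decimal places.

Fold change = 2^(0.53) = 1.4439
Percent change = (FC − 1) × 100% = (1.4439 − 1) × 100 = 44.39%

44.39%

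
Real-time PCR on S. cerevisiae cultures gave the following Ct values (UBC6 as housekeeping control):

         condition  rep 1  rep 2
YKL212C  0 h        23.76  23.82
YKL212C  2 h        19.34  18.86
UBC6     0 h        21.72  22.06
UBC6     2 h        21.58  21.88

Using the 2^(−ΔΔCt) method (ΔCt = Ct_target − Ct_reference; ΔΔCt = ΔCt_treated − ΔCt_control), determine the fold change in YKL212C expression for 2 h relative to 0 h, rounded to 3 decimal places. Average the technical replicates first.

23.103

Mean Ct: YKL212C 0 h 23.790; YKL212C 2 h 19.100; UBC6 0 h 21.890; UBC6 2 h 21.730
ΔCt(0 h) = 23.790 − 21.890 = 1.900
ΔCt(2 h) = 19.100 − 21.730 = -2.630
ΔΔCt = -2.630 − 1.900 = -4.530
Fold change = 2^(−(-4.530)) = 2^4.530 = 23.1029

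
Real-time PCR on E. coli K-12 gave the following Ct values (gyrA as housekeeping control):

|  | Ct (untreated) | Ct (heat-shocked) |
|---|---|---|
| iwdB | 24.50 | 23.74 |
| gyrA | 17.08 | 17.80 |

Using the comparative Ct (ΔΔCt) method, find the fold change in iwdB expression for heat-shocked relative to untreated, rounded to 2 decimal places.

ΔCt(untreated) = 24.500 − 17.080 = 7.420
ΔCt(heat-shocked) = 23.740 − 17.800 = 5.940
ΔΔCt = 5.940 − 7.420 = -1.480
Fold change = 2^(−(-1.480)) = 2^1.480 = 2.789

2.79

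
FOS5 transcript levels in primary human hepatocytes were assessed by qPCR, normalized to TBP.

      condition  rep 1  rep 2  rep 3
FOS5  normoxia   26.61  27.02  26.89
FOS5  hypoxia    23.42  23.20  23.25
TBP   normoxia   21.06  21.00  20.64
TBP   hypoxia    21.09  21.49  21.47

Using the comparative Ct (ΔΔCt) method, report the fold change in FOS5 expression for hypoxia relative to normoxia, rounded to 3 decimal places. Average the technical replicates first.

16.000

Mean Ct: FOS5 normoxia 26.840; FOS5 hypoxia 23.290; TBP normoxia 20.900; TBP hypoxia 21.350
ΔCt(normoxia) = 26.840 − 20.900 = 5.940
ΔCt(hypoxia) = 23.290 − 21.350 = 1.940
ΔΔCt = 1.940 − 5.940 = -4.000
Fold change = 2^(−(-4.000)) = 2^4.000 = 16.0000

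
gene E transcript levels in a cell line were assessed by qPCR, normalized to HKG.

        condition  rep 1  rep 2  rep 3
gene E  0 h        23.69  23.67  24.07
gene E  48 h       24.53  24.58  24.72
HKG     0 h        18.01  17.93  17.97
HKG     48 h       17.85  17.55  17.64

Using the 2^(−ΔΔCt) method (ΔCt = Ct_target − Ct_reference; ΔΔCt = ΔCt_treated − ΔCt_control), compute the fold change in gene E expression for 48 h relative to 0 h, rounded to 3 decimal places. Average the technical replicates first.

0.470

Mean Ct: gene E 0 h 23.810; gene E 48 h 24.610; HKG 0 h 17.970; HKG 48 h 17.680
ΔCt(0 h) = 23.810 − 17.970 = 5.840
ΔCt(48 h) = 24.610 − 17.680 = 6.930
ΔΔCt = 6.930 − 5.840 = 1.090
Fold change = 2^(−1.090) = 0.4698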